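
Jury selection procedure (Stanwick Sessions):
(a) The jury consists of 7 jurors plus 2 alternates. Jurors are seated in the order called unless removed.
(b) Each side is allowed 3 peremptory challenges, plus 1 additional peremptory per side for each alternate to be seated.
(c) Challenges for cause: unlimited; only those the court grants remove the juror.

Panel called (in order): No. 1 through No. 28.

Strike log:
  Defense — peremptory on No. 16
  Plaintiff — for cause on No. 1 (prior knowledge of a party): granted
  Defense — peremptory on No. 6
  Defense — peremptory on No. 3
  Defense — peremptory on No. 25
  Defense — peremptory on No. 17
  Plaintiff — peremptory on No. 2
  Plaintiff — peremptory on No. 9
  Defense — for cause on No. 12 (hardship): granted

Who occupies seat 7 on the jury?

Removed: #1, #2, #3, #6, #9, #12, #16, #17, #25.
Seating in order: seats 1–7 → #4, #5, #7, #8, #10, #11, #13; alternates → #14, #15.
So seat 7 is #13.

13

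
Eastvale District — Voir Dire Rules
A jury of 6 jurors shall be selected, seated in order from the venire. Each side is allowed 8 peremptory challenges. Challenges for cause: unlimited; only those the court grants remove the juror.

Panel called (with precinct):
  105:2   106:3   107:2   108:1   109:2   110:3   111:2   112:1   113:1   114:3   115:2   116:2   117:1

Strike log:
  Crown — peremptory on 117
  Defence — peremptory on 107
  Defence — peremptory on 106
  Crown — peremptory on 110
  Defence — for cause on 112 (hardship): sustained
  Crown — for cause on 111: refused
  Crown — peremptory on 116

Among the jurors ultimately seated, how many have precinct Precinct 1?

Removed: #106, #107, #110, #112, #116, #117.
Seated jurors 1–6: #105, #108, #109, #111, #113, #114.
Of those, in Precinct 1: #108, #113 → 2.

2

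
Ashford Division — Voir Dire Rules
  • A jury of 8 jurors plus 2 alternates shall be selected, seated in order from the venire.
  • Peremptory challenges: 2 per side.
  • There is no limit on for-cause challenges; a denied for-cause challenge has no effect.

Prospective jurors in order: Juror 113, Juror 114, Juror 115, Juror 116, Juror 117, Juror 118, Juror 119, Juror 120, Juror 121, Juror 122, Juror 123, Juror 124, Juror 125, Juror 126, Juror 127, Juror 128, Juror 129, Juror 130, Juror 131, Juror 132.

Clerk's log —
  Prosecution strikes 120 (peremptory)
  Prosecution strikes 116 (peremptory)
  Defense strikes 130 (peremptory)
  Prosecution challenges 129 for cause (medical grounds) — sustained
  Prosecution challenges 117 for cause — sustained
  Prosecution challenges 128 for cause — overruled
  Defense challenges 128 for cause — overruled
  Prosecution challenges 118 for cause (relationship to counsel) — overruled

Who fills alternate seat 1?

Removed: #116, #117, #120, #129, #130. (#118, #128 stay — for-cause denied.)
Seating in order: seats 1–8 → #113, #114, #115, #118, #119, #121, #122, #123; alternates → #124, #125.
So alternate 1 is #124.

124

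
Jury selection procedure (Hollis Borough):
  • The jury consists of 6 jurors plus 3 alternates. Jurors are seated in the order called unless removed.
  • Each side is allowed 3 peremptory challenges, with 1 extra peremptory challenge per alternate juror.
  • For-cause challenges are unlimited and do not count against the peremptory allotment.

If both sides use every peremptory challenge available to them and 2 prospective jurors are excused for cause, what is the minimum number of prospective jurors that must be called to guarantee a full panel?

Seats to fill: 6 + 3 alternates = 9.
Peremptories: 3 + 1×3 = 6 per side × 2 sides = 12.
For-cause removals: 2.
Minimum venire: 9 + 12 + 2 = 23.

23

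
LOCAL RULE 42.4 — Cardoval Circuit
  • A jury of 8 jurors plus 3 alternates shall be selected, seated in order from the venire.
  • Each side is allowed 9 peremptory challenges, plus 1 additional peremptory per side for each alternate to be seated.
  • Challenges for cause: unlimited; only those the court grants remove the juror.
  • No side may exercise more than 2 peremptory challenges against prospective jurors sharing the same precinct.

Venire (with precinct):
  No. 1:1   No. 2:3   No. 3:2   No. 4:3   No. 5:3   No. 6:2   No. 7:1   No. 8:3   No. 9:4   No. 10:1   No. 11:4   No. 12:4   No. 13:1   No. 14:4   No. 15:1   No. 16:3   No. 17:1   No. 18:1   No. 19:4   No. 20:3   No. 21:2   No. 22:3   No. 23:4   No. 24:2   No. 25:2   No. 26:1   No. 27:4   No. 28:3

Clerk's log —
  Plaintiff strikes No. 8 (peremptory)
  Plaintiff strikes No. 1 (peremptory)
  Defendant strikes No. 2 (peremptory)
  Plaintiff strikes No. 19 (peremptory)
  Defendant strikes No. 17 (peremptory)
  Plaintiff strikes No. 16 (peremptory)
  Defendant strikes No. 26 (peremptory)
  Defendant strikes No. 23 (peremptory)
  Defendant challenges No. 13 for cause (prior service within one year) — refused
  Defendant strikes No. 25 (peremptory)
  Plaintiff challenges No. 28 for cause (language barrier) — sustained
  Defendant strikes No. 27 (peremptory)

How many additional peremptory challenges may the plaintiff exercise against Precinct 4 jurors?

Plaintiff peremptories so far: #8, #1, #19, #16 — 4 of 12 used, 8 left overall.
Against Precinct 4: #19 — 1 used; per-precinct cap 2 leaves 1.
Binding limit: min(8, 1) = 1.

1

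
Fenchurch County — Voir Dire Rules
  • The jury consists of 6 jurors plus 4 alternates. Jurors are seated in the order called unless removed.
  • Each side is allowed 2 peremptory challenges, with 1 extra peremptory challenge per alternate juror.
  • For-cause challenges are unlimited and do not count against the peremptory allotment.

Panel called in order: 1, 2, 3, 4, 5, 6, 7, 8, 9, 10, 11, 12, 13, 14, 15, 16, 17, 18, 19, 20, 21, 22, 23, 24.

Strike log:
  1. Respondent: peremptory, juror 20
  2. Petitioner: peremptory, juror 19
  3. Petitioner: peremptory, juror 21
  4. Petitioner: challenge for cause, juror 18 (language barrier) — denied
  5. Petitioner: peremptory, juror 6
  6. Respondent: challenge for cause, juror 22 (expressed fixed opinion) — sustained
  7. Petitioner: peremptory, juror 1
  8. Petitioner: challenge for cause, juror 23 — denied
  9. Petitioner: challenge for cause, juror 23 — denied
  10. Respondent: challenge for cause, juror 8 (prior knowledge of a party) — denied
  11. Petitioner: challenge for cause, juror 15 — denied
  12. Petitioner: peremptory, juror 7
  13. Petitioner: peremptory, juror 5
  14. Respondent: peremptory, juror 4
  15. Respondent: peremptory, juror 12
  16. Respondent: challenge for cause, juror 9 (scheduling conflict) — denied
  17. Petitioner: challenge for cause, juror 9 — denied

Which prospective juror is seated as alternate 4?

Removed: #1, #4, #5, #6, #7, #12, #19, #20, #21, #22. (#8, #9, #15, #18, #23 stay — for-cause denied.)
Filling seats in venire order through position 10: #2, #3, #8, #9, #10, #11, #13, #14, #15, #16.
So alternate 4 is #16.

16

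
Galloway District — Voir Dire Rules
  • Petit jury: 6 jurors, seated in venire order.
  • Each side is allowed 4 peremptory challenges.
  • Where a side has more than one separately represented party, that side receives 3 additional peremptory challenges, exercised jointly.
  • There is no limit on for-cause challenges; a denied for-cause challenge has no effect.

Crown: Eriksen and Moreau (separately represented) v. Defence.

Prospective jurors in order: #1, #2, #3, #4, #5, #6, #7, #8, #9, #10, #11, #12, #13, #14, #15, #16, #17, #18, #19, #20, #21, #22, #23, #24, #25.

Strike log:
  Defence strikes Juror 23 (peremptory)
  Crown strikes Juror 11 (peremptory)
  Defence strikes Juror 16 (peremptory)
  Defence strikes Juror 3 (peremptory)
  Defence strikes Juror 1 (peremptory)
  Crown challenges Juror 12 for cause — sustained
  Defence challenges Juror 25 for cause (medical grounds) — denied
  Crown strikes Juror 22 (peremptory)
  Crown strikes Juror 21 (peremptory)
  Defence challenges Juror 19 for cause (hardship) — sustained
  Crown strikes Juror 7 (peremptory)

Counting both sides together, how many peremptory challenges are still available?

3

Crown allotment: 4 base + 3 multi-party = 7. Defence allotment: 4.
Crown peremptories used: #11, #22, #21, #7 — 4 (the for-cause on #12 doesn't count).
Defence peremptories used: #23, #16, #3, #1 — 4 (for-cause on #25, #19 don't count).
Remaining: (7 − 4) + (4 − 4) = 3.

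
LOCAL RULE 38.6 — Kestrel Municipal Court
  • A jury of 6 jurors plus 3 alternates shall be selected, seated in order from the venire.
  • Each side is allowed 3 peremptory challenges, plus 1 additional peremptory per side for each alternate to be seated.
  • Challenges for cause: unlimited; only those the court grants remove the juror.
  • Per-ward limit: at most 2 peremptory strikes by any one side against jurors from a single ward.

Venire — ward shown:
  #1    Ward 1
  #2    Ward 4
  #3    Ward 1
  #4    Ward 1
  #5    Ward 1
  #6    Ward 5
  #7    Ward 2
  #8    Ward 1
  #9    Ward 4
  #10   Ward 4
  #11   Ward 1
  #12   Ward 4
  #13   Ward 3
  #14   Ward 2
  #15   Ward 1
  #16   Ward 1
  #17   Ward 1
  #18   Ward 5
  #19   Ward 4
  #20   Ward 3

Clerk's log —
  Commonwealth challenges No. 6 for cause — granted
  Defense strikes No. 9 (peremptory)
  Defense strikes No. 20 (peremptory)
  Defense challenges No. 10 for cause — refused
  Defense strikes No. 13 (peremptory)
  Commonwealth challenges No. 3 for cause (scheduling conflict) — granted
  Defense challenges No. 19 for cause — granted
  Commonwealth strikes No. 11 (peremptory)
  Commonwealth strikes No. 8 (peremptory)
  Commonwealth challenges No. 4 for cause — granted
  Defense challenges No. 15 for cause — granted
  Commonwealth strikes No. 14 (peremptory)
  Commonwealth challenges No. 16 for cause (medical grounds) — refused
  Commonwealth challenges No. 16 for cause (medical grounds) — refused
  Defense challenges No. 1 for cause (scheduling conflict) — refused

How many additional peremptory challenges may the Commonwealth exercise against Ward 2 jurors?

Commonwealth peremptories so far: #11, #8, #14 — 3 of 6 used, 3 left overall.
Against Ward 2: #14 — 1 used; per-ward cap 2 leaves 1.
Binding limit: min(3, 1) = 1.

1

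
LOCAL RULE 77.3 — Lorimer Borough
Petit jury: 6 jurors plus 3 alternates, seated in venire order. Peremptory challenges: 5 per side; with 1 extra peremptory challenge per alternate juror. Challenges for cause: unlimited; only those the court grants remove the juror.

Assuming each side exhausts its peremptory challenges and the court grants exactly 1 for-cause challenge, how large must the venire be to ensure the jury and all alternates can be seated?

Seats to fill: 6 + 3 alternates = 9.
Peremptories: 5 + 1×3 = 8 per side × 2 sides = 16.
For-cause removals: 1.
Minimum venire: 9 + 16 + 1 = 26.

26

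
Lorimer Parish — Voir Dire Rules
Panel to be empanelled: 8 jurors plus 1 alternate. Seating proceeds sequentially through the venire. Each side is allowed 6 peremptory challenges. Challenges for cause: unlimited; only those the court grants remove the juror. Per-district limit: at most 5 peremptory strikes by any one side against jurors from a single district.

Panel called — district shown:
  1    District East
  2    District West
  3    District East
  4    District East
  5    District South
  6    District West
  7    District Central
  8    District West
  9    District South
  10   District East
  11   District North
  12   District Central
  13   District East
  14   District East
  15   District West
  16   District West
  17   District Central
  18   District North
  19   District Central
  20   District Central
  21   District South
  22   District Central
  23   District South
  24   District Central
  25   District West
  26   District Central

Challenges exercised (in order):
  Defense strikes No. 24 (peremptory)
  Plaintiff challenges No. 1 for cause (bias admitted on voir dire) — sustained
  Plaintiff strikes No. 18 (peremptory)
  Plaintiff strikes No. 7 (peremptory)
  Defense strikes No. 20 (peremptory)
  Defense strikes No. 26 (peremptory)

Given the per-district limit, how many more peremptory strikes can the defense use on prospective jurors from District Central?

2

Defense peremptories so far: #24, #20, #26 — 3 of 6 used, 3 left overall.
Against District Central: #24, #20, #26 — 3 used; per-district cap 5 leaves 2.
Binding limit: min(3, 2) = 2.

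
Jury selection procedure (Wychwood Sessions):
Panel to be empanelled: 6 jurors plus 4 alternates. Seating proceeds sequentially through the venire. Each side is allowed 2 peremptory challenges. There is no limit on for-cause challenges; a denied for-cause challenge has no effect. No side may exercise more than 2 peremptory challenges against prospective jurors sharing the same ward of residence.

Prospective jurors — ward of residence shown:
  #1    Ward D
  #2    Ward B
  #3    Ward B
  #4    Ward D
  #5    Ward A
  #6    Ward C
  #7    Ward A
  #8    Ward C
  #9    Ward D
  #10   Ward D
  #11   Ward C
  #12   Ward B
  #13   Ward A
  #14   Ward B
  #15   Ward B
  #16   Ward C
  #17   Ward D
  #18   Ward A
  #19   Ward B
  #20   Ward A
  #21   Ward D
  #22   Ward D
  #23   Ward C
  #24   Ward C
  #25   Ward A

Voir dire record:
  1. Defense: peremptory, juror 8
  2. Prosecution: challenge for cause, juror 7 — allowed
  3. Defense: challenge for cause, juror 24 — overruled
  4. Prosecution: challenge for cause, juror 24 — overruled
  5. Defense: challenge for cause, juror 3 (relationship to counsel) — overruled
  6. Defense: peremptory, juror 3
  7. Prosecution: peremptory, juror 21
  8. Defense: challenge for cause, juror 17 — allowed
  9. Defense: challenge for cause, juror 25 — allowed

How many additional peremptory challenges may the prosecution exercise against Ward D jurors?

1

Prosecution peremptories so far: #21 — 1 of 2 used, 1 left overall.
Against Ward D: #21 — 1 used; per-ward cap 2 leaves 1.
Binding limit: min(1, 1) = 1.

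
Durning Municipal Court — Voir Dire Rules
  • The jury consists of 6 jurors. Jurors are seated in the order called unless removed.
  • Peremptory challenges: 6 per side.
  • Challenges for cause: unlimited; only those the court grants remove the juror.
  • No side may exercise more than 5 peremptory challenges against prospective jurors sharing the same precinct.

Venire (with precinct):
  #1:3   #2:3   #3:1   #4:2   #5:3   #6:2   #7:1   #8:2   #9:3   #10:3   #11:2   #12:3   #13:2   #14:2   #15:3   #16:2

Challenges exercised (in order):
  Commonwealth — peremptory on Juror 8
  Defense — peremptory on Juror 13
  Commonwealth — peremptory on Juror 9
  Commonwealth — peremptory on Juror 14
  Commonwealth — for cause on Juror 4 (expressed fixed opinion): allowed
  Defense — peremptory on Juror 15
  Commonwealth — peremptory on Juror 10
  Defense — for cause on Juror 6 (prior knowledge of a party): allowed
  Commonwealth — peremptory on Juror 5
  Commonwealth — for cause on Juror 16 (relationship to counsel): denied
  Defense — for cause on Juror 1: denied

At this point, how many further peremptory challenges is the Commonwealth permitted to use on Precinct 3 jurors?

Commonwealth peremptories so far: #8, #9, #14, #10, #5 — 5 of 6 used, 1 left overall.
Against Precinct 3: #9, #10, #5 — 3 used; per-precinct cap 5 leaves 2.
Binding limit: min(1, 2) = 1.

1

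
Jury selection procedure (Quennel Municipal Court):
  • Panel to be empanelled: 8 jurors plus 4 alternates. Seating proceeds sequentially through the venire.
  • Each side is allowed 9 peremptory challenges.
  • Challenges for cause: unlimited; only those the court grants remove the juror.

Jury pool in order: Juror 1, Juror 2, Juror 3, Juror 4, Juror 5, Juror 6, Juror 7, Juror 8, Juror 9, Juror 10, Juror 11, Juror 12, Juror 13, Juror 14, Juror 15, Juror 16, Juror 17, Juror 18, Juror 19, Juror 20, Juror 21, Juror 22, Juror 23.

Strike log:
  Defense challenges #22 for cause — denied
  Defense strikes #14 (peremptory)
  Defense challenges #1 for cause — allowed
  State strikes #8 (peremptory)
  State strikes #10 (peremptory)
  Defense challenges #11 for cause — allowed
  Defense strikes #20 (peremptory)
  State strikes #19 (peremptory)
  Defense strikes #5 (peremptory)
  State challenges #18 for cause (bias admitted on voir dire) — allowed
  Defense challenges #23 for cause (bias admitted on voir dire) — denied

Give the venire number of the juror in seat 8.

13

Removed: #1, #5, #8, #10, #11, #14, #18, #19, #20. (#22, #23 stay — for-cause denied.)
Seating in order: seats 1–8 → #2, #3, #4, #6, #7, #9, #12, #13; alternates → #15, #16, #17, #21.
So seat 8 is #13.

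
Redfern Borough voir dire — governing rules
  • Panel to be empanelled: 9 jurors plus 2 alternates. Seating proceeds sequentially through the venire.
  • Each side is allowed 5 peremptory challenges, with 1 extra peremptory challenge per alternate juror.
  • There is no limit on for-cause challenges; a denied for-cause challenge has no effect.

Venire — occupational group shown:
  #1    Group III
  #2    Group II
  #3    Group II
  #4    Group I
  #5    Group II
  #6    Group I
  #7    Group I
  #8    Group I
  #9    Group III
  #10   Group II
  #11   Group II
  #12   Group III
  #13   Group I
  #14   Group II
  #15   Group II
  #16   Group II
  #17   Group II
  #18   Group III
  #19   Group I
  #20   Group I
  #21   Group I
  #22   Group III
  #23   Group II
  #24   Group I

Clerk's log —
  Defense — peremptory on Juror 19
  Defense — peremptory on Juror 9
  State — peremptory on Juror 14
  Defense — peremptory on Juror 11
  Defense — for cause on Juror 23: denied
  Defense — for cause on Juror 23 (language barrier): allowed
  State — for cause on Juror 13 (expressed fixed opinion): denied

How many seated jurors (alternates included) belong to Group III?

Removed: #9, #11, #14, #19, #23.
Seated (11 incl. alternates): #1, #2, #3, #4, #5, #6, #7, #8, #10, #12, #13.
Of those, in Group III: #1, #12 → 2.

2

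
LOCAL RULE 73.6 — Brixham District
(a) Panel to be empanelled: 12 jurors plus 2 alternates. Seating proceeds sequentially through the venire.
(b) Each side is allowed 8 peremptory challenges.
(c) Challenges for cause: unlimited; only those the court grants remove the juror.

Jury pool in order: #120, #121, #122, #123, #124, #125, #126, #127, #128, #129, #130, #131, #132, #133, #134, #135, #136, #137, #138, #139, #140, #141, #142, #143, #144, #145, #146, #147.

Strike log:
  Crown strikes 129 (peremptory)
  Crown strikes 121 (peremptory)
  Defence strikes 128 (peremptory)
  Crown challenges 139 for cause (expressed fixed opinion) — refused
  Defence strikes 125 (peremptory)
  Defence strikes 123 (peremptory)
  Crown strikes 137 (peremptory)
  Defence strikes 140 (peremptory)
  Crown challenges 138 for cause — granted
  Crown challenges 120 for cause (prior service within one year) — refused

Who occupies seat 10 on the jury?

Removed: #121, #123, #125, #128, #129, #137, #138, #140. (#120, #139 stay — for-cause denied.)
Filling seats in venire order through position 10: #120, #122, #124, #126, #127, #130, #131, #132, #133, #134.
So seat 10 is #134.

134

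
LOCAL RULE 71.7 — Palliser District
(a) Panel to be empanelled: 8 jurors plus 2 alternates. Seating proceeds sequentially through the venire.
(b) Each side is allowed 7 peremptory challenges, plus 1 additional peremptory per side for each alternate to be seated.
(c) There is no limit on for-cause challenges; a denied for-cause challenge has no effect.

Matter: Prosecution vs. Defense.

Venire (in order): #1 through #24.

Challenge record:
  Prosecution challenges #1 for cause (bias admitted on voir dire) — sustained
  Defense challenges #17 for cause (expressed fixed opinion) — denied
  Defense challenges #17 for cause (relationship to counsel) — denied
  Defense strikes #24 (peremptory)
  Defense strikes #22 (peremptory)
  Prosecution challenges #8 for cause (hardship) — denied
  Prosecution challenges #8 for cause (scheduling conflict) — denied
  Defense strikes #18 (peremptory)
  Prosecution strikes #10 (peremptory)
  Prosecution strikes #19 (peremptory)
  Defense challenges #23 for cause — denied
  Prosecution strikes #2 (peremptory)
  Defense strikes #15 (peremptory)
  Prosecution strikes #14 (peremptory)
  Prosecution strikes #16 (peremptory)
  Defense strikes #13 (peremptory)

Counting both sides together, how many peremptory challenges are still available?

Prosecution allotment: 7 base + 1 × 2 alternates = 9. Defense allotment: 7 base + 1 × 2 alternates = 9.
Prosecution peremptories used: #10, #19, #2, #14, #16 — 5 (for-cause on #1, #8, #8 don't count).
Defense peremptories used: #24, #22, #18, #15, #13 — 5 (for-cause on #17, #17, #23 don't count).
Remaining: (9 − 5) + (9 − 5) = 8.

8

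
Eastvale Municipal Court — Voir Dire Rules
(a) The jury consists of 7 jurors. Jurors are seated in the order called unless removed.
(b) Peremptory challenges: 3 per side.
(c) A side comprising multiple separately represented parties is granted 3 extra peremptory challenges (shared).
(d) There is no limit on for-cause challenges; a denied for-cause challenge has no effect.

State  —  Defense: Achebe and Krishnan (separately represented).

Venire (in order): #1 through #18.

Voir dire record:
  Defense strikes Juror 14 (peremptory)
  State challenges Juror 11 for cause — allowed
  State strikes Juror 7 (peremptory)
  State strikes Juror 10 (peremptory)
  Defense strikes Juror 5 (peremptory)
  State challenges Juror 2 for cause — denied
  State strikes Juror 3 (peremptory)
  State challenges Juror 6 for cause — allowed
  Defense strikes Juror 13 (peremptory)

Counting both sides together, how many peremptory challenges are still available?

State allotment: 3. Defense allotment: 3 base + 3 multi-party = 6.
State peremptories used: #7, #10, #3 — 3 (for-cause on #11, #2, #6 don't count).
Defense peremptories used: #14, #5, #13 — 3.
Remaining: (3 − 3) + (6 − 3) = 3.

3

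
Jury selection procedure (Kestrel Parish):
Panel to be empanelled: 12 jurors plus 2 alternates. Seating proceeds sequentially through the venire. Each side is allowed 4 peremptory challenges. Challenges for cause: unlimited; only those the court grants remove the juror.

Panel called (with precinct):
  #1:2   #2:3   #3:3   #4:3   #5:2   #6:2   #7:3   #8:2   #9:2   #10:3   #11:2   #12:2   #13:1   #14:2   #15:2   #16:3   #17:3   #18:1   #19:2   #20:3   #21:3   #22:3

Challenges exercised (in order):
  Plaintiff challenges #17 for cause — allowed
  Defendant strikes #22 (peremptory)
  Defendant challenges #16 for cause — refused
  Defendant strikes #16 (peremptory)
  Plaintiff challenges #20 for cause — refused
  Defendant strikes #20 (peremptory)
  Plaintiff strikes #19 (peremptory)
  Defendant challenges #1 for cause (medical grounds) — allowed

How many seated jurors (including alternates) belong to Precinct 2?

8

Removed: #1, #16, #17, #19, #20, #22.
Seated (14 incl. alternates): #2, #3, #4, #5, #6, #7, #8, #9, #10, #11, #12, #13, #14, #15.
Of those, in Precinct 2: #5, #6, #8, #9, #11, #12, #14, #15 → 8.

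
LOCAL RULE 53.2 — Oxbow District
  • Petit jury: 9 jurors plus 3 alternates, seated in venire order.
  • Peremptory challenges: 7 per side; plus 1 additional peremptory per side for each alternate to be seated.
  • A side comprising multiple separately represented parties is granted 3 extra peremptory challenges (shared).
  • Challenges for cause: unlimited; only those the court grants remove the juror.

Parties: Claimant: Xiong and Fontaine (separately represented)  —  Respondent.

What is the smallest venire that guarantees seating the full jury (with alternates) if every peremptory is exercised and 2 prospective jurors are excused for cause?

Seats to fill: 9 + 3 alternates = 12.
Peremptories — Claimant: 7 + 1×3 + 3 = 13; Respondent: 7 + 1×3 = 10; total 23.
For-cause removals: 2.
Minimum venire: 12 + 23 + 2 = 37.

37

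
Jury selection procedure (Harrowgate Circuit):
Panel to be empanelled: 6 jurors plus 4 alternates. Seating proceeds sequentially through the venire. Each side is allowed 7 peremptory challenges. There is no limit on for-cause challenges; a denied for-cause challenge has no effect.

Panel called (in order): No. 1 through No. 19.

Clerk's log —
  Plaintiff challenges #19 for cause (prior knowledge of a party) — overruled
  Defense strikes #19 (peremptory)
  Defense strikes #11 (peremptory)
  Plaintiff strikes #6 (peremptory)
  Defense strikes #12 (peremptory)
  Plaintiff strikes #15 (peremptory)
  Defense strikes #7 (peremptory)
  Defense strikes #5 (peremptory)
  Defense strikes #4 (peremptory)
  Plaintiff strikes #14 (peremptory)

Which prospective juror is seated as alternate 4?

Removed: #4, #5, #6, #7, #11, #12, #14, #15, #19.
Seating in order: seats 1–6 → #1, #2, #3, #8, #9, #10; alternates → #13, #16, #17, #18.
So alternate 4 is #18.

18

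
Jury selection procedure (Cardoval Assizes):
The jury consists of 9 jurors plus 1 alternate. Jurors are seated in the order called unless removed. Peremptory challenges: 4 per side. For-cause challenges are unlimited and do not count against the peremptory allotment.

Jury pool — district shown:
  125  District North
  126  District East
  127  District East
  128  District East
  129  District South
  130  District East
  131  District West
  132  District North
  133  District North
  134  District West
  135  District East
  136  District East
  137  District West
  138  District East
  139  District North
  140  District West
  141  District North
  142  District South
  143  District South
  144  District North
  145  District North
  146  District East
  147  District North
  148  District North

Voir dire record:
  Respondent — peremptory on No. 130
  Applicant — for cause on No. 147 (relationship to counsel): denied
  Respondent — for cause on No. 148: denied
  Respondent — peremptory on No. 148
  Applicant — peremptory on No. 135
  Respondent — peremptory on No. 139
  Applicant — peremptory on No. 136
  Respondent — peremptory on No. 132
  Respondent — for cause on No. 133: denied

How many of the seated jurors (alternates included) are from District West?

Removed: #130, #132, #135, #136, #139, #148.
Seated (10 incl. alternates): #125, #126, #127, #128, #129, #131, #133, #134, #137, #138.
Of those, in District West: #131, #134, #137 → 3.

3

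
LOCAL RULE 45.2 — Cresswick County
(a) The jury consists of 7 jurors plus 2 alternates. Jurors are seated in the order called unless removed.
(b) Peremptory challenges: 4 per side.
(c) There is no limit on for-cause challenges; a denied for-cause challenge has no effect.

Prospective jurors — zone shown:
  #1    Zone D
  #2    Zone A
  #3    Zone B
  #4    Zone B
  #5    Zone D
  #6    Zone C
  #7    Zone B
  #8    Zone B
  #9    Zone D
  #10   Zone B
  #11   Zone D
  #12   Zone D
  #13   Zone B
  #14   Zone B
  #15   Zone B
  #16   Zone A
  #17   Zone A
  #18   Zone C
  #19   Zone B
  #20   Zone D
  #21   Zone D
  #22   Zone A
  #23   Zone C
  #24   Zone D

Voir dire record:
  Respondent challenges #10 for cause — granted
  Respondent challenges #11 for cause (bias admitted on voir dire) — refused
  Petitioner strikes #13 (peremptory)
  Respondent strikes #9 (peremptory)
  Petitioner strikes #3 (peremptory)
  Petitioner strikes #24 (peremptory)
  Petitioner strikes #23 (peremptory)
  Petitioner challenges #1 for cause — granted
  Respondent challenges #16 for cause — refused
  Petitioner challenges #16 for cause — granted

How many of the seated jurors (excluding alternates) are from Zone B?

3

Removed: #1, #3, #9, #10, #13, #16, #23, #24.
Seated jurors 1–7: #2, #4, #5, #6, #7, #8, #11 (alternates #12, #14 not counted).
Of those, in Zone B: #4, #7, #8 → 3.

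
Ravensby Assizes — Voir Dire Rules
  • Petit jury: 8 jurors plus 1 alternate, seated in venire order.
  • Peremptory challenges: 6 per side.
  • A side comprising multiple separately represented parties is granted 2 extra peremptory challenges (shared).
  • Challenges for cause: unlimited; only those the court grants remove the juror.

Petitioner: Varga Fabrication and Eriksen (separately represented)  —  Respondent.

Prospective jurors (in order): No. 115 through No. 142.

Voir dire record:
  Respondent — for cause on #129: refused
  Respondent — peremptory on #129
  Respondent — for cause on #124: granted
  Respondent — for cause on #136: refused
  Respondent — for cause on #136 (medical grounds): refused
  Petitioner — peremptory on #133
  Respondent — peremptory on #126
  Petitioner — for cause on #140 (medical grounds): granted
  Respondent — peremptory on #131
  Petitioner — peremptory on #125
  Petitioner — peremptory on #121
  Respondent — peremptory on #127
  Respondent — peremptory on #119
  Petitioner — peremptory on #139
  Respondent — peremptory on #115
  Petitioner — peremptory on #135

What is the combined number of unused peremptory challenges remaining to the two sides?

3

Petitioner allotment: 6 base + 2 multi-party = 8. Respondent allotment: 6.
Petitioner peremptories used: #133, #125, #121, #139, #135 — 5 (the for-cause on #140 doesn't count).
Respondent peremptories used: #129, #126, #131, #127, #119, #115 — 6 (for-cause on #129, #124, #136, #136 don't count).
Remaining: (8 − 5) + (6 − 6) = 3.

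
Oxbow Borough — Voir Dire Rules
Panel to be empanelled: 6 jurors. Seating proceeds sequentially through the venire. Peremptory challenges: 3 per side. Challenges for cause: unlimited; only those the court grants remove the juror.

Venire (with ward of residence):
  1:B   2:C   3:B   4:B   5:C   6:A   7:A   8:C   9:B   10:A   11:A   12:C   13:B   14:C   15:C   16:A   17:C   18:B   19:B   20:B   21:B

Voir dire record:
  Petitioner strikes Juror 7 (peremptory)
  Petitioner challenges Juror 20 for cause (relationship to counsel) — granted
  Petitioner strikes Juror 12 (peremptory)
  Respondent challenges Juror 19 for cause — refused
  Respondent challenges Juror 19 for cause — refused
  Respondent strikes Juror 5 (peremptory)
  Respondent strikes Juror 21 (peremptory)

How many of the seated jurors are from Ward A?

Removed: #5, #7, #12, #20, #21.
Seated jurors 1–6: #1, #2, #3, #4, #6, #8.
Of those, in Ward A: #6 → 1.

1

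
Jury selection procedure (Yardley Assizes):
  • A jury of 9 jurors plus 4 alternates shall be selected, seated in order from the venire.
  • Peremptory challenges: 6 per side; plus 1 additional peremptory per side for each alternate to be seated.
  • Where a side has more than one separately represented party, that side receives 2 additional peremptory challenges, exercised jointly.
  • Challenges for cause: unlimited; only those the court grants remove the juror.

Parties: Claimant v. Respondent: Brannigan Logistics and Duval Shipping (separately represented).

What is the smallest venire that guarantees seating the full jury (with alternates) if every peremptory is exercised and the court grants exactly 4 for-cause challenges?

39

Seats to fill: 9 + 4 alternates = 13.
Peremptories — Claimant: 6 + 1×4 = 10; Respondent: 6 + 1×4 + 2 = 12; total 22.
For-cause removals: 4.
Minimum venire: 13 + 22 + 4 = 39.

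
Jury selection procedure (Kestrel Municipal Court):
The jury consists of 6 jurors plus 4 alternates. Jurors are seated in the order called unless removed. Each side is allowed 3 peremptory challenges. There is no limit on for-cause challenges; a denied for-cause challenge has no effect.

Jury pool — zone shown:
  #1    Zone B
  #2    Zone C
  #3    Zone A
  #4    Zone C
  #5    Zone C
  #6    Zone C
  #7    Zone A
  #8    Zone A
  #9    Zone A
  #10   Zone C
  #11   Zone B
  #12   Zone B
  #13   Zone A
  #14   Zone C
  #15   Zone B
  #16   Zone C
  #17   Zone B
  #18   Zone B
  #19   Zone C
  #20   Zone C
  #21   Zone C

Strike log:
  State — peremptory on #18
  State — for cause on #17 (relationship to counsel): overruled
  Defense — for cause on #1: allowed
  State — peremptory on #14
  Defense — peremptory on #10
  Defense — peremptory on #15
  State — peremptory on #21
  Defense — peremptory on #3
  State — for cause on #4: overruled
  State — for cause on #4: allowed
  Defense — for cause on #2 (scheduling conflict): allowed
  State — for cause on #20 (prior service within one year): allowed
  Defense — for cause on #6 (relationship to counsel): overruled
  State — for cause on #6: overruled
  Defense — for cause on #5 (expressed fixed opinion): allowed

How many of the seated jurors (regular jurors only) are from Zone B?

2

Removed: #1, #2, #3, #4, #5, #10, #14, #15, #18, #20, #21.
Seated jurors 1–6: #6, #7, #8, #9, #11, #12 (alternates #13, #16, #17, #19 not counted).
Of those, in Zone B: #11, #12 → 2.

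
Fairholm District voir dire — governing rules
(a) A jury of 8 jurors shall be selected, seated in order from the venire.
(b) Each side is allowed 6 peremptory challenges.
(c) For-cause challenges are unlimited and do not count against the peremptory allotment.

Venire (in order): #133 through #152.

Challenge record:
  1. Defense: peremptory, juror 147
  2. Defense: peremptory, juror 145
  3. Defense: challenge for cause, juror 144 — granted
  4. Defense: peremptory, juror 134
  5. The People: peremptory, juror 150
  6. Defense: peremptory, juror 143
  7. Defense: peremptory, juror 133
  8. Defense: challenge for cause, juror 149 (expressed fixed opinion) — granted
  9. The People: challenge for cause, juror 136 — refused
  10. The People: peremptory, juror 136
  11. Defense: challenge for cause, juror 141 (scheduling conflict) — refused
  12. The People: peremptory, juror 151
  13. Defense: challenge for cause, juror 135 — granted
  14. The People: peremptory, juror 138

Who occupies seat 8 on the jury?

Removed: #133, #134, #135, #136, #138, #143, #144, #145, #147, #149, #150, #151. (#141 stays — for-cause denied.)
Seating in order: seats 1–8 → #137, #139, #140, #141, #142, #146, #148, #152.
So seat 8 is #152.

152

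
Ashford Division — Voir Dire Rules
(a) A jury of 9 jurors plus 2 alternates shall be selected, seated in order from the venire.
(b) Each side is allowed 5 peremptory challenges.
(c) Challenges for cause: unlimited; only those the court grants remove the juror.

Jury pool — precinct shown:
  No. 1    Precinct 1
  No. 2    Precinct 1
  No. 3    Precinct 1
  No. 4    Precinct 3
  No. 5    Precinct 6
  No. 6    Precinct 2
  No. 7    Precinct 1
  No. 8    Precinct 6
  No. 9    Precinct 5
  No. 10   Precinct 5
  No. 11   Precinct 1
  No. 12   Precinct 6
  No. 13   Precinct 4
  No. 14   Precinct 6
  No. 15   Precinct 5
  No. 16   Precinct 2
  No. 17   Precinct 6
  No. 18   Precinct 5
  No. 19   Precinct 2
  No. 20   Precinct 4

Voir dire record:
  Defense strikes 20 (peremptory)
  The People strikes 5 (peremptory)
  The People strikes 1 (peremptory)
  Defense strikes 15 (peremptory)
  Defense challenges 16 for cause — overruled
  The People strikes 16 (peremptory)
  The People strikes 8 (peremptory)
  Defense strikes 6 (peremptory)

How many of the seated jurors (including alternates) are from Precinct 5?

2

Removed: #1, #5, #6, #8, #15, #16, #20.
Seated (11 incl. alternates): #2, #3, #4, #7, #9, #10, #11, #12, #13, #14, #17.
Of those, in Precinct 5: #9, #10 → 2.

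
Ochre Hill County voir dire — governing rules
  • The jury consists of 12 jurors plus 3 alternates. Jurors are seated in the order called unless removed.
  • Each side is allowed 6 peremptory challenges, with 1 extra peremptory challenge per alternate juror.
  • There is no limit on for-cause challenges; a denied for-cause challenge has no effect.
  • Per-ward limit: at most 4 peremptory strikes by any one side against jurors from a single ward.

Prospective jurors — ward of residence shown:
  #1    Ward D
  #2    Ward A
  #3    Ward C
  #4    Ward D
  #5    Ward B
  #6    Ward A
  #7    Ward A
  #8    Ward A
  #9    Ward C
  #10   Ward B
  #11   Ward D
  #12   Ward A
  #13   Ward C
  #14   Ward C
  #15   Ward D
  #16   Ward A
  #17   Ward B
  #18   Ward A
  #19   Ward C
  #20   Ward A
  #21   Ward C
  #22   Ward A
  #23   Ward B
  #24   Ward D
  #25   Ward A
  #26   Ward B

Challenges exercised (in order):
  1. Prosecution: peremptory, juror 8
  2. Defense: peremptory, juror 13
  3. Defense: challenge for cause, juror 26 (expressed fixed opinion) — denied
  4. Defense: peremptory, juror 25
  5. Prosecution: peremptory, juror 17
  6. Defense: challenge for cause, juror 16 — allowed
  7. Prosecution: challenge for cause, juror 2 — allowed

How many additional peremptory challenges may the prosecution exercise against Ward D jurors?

Prosecution peremptories so far: #8, #17 — 2 of 9 used, 7 left overall.
Against Ward D: none yet — per-ward cap 4 leaves 4.
Binding limit: min(7, 4) = 4.

4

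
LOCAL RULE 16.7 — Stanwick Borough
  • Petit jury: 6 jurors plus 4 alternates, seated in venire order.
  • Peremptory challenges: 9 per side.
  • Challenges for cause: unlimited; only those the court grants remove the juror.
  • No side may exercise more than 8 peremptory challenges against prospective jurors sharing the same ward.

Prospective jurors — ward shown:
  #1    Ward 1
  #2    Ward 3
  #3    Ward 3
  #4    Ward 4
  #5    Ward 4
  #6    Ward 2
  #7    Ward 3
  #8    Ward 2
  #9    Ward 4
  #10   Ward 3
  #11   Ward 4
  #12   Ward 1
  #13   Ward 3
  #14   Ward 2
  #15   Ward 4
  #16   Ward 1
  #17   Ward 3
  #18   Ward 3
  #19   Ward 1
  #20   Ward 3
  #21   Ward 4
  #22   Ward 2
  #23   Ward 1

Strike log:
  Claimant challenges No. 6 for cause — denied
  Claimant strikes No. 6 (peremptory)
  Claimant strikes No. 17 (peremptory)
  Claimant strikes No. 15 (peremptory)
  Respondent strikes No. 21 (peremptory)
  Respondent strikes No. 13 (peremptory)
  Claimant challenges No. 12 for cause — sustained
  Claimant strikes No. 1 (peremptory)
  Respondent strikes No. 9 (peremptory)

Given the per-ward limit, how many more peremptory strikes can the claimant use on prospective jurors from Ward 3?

5

Claimant peremptories so far: #6, #17, #15, #1 — 4 of 9 used, 5 left overall.
Against Ward 3: #17 — 1 used; per-ward cap 8 leaves 7.
Binding limit: min(5, 7) = 5.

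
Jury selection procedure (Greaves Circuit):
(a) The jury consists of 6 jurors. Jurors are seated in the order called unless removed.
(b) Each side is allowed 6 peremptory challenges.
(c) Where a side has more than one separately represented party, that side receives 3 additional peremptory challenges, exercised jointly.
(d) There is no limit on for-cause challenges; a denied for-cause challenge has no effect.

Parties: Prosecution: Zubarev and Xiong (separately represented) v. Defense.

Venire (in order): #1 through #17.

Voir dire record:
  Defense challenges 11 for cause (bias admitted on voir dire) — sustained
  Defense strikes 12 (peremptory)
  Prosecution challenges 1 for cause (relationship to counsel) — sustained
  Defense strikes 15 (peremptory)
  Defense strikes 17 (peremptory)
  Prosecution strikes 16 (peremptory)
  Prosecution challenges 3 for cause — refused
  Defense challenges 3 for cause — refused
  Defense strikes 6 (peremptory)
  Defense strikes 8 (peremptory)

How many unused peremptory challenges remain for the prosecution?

8

Prosecution allotment: 6 base + 3 multi-party = 9.
Prosecution peremptories used: #16 — 1 (for-cause on #1, #3 don't count).
Remaining: 9 − 1 = 8.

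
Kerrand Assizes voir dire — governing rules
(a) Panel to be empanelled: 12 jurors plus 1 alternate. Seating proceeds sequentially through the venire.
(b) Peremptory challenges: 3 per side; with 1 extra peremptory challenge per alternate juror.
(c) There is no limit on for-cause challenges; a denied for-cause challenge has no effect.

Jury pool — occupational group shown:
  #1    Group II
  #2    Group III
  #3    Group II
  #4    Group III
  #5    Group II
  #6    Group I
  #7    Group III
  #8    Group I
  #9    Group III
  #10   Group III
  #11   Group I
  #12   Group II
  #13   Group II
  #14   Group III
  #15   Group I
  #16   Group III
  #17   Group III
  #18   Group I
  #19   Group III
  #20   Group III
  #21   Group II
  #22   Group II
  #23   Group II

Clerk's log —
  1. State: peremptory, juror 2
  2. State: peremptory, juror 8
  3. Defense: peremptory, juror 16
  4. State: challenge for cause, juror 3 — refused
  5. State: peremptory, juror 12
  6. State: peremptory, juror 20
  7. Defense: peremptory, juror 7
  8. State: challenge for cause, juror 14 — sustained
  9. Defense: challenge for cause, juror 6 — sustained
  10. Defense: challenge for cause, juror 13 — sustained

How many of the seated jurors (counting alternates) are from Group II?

5

Removed: #2, #6, #7, #8, #12, #13, #14, #16, #20.
Seated (13 incl. alternates): #1, #3, #4, #5, #9, #10, #11, #15, #17, #18, #19, #21, #22.
Of those, in Group II: #1, #3, #5, #21, #22 → 5.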